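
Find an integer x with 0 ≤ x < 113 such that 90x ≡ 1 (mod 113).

gcd(113, 90) = 1.
By Bézout, 90·(54) + 113·(-43) = 1.
So 90·54 ≡ 1 (mod 113), and 54 mod 113 = 54.

54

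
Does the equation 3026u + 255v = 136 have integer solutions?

gcd(3026, 255):
  3026 = 11·255 + 221
  255 = 1·221 + 34
  221 = 6·34 + 17
  34 = 2·17
so gcd(3026, 255) = 17.
17 divides 136, so integer solutions exist.

yes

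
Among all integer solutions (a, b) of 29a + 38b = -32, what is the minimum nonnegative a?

gcd(38, 29):
  38 = 1×29 + 9
  29 = 3×9 + 2
  9 = 4×2 + 1
  2 = 2×1
so gcd(38, 29) = 1.
1 divides -32, so solutions exist.
Back-substitute for Bézout coefficients:
  1 = 9 - 4×2
  ... = 29×(-17) + 38×(13)
Scale by -32/1 = -32: (a₀, b₀) = (544, -416).
General solution: a = 544 + 38t, b = -416 - 29t for integer t.
a ≥ 0: smallest is 544 mod 38 = 12 (at t = -14), with b = -10.

12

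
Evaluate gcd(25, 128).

gcd(128, 25) = 1  (128 = 5*25 + 3, 25 = 8*3 + 1, 3 = 3*1).

1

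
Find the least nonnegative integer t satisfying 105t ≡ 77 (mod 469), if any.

32

gcd(469, 105):
  469 = 4·105 + 49
  105 = 2·49 + 7
  49 = 7·7
so gcd(469, 105) = 7.
7 divides 77, so solutions exist.
Back-substitute for Bézout coefficients:
  7 = 105 - 2·49
  ... = 105·(9) + 469·(-2)
So 105·(9) ≡ 7 (mod 469); multiply by 11: t ≡ 99 (mod 67).
Smallest nonnegative: t = 99 mod 67 = 32.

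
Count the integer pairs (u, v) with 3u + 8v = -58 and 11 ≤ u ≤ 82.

gcd(8, 3) = 1.
By Bézout, 3×(3) + 8×(-1) = 1.
Particular solution: (2, -8).
General solution: u = 2 + 8t, v = -8 - 3t for integer t.
11 ≤ 2 + 8t ≤ 82 gives t ∈ [2, 10], which is 9 values.

9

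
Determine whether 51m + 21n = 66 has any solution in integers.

gcd(51, 21) = 3  (51 = 2*21 + 9, 21 = 2*9 + 3, 9 = 3*3).
3 divides 66, so integer solutions exist.

yes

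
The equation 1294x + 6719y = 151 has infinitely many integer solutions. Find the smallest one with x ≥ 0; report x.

6662

gcd(6719, 1294) = 1  (6719 = 5*1294 + 249, 1294 = 5*249 + 49, 249 = 5*49 + 4, 49 = 12*4 + 1, 4 = 4*1).
1 divides 151, so solutions exist.
Back-substituting, 1294*(1646) + 6719*(-317) = 1.
Scale by 151/1 = 151: (x₀, y₀) = (248546, -47867).
General solution: x = 248546 + 6719t, y = -47867 - 1294t for integer t.
x ≥ 0: smallest is 248546 mod 6719 = 6662 (at t = -36), with y = -1283.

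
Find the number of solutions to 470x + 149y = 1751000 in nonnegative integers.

gcd(470, 149) = 1.
By Bézout, 470×(13) + 149×(-41) = 1.
One solution: (121, 11370).
General: x = 121 + 149t, y = 11370 - 470t.
x ≥ 0 ⇒ t ≥ 0; y ≥ 0 ⇒ t ≤ 24. So t ∈ [0, 24]: 25 solutions.

25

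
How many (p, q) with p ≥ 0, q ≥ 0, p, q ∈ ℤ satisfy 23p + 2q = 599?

gcd(23, 2) = 1.
By Bézout, 23*(1) + 2*(-11) = 1.
One solution: (1, 288).
General: p = 1 + 2t, q = 288 - 23t.
p ≥ 0 ⇒ t ≥ 0; q ≥ 0 ⇒ t ≤ 12. So t ∈ [0, 12]: 13 solutions.

13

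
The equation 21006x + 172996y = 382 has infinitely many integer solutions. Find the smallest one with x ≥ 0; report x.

20103

gcd(172996, 21006) = 2  (172996 = 8×21006 + 4948, 21006 = 4×4948 + 1214, 4948 = 4×1214 + 92, 1214 = 13×92 + 18, 92 = 5×18 + 2, 18 = 9×2).
2 divides 382, so solutions exist.
Back-substituting, 21006×(-9405) + 172996×(1142) = 2.
Scale by 382/2 = 191: (x₀, y₀) = (-1796355, 218122).
General solution: x = -1796355 + 86498t, y = 218122 - 10503t for integer t.
x ≥ 0: smallest is -1796355 mod 86498 = 20103 (at t = 21), with y = -2441.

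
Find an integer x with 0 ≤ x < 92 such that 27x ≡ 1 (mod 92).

75

gcd(92, 27):
  92 = 3×27 + 11
  27 = 2×11 + 5
  11 = 2×5 + 1
  5 = 5×1
so gcd(92, 27) = 1.
Back-substitute for Bézout coefficients:
  1 = 11 - 2×5
  ... = 27×(-17) + 92×(5)
So 27×-17 ≡ 1 (mod 92), and -17 mod 92 = 75.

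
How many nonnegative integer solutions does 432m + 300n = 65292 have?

6

gcd(432, 300):
  432 = 1×300 + 132
  300 = 2×132 + 36
  132 = 3×36 + 24
  36 = 1×24 + 12
  24 = 2×12
so gcd(432, 300) = 12.
Back-substitute for Bézout coefficients:
  12 = 36 - 1×24
  ... = 432×(-9) + 300×(13)
Scale by 5441: one solution is (-48969, 70733). Reduce m mod 25: (6, 209).
General: m = 6 + 25t, n = 209 - 36t.
m ≥ 0 ⇒ t ≥ 0; n ≥ 0 ⇒ t ≤ 5. So t ∈ [0, 5]: 6 solutions.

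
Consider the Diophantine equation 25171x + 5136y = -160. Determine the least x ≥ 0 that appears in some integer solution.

gcd(25171, 5136):
  25171 = 4·5136 + 4627
  5136 = 1·4627 + 509
  4627 = 9·509 + 46
  509 = 11·46 + 3
  46 = 15·3 + 1
  3 = 3·1
so gcd(25171, 5136) = 1.
1 divides -160, so solutions exist.
Back-substitute for Bézout coefficients:
  1 = 46 - 15·3
  ... = 25171·(1675) + 5136·(-8209)
Scale by -160/1 = -160: (x₀, y₀) = (-268000, 1313440).
General solution: x = -268000 + 5136t, y = 1313440 - 25171t for integer t.
x ≥ 0: smallest is -268000 mod 5136 = 4208 (at t = 53), with y = -20623.

4208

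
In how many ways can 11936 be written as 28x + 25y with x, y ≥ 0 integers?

17

gcd(28, 25) = 1.
By Bézout, 28·(-8) + 25·(9) = 1.
One solution: (12, 464).
General: x = 12 + 25t, y = 464 - 28t.
x ≥ 0 ⇒ t ≥ 0; y ≥ 0 ⇒ t ≤ 16. So t ∈ [0, 16]: 17 solutions.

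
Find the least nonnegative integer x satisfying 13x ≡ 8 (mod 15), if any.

gcd(15, 13) = 1  (15 = 1×13 + 2, 13 = 6×2 + 1, 2 = 2×1).
1 divides 8, so solutions exist.
Back-substituting, 13×(7) + 15×(-6) = 1.
So 13×(7) ≡ 1 (mod 15); multiply by 8: x ≡ 56 (mod 15).
Smallest nonnegative: x = 56 mod 15 = 11.

11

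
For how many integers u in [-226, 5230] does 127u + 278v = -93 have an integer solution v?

19

gcd(278, 127) = 1  (278 = 2*127 + 24, 127 = 5*24 + 7, 24 = 3*7 + 3, 7 = 2*3 + 1, 3 = 3*1).
Back-substituting, 127*(81) + 278*(-37) = 1.
Scale by -93: particular solution (-7533, 3441); reduce u mod 278: (251, -115).
General solution: u = 251 + 278t, v = -115 - 127t for integer t.
-226 ≤ 251 + 278t ≤ 5230 gives t ∈ [-1, 17], which is 19 values.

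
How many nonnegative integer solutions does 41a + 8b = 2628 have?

8

gcd(41, 8):
  41 = 5·8 + 1
  8 = 8·1
so gcd(41, 8) = 1.
Back-substitute for Bézout coefficients:
  1 = 41 - 5·8
  ... = 41·(1) + 8·(-5)
Scale by 2628: one solution is (2628, -13140). Reduce a mod 8: (4, 308).
General: a = 4 + 8t, b = 308 - 41t.
a ≥ 0 ⇒ t ≥ 0; b ≥ 0 ⇒ t ≤ 7. So t ∈ [0, 7]: 8 solutions.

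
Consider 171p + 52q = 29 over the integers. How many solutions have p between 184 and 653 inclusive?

gcd(171, 52) = 1.
By Bézout, 171*(7) + 52*(-23) = 1.
Particular solution: (47, -154).
General solution: p = 47 + 52t, q = -154 - 171t for integer t.
184 ≤ 47 + 52t ≤ 653 gives t ∈ [3, 11], which is 9 values.

9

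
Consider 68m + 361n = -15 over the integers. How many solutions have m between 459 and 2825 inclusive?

6

gcd(361, 68) = 1  (361 = 5×68 + 21, 68 = 3×21 + 5, 21 = 4×5 + 1, 5 = 5×1).
Back-substituting, 68×(-69) + 361×(13) = 1.
Scale by -15: particular solution (1035, -195); reduce m mod 361: (313, -59).
General solution: m = 313 + 361t, n = -59 - 68t for integer t.
459 ≤ 313 + 361t ≤ 2825 gives t ∈ [1, 6], which is 6 values.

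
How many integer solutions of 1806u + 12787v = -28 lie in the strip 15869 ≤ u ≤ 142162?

gcd(12787, 1806) = 1  (12787 = 7*1806 + 145, 1806 = 12*145 + 66, 145 = 2*66 + 13, 66 = 5*13 + 1, 13 = 13*1).
Back-substituting, 1806*(970) + 12787*(-137) = 1.
Scale by -28: particular solution (-27160, 3836); reduce u mod 12787: (11201, -1582).
General solution: u = 11201 + 12787t, v = -1582 - 1806t for integer t.
15869 ≤ 11201 + 12787t ≤ 142162 gives t ∈ [1, 10], which is 10 values.

10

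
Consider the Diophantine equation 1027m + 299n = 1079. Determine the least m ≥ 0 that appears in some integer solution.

6

gcd(1027, 299) = 13.
13 divides 1079, so solutions exist.
By Bézout, 1027*(7) + 299*(-24) = 13.
Scale by 1079/13 = 83: (m₀, n₀) = (581, -1992).
General solution: m = 581 + 23t, n = -1992 - 79t for integer t.
m ≥ 0: smallest is 581 mod 23 = 6 (at t = -25), with n = -17.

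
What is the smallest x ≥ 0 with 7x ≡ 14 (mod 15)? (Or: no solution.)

gcd(15, 7) = 1  (15 = 2×7 + 1, 7 = 7×1).
1 divides 14, so solutions exist.
Back-substituting, 7×(-2) + 15×(1) = 1.
So 7×(-2) ≡ 1 (mod 15); multiply by 14: x ≡ -28 (mod 15).
Smallest nonnegative: x = -28 mod 15 = 2.

2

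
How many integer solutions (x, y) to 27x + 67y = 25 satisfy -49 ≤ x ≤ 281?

gcd(67, 27) = 1  (67 = 2·27 + 13, 27 = 2·13 + 1, 13 = 13·1).
Back-substituting, 27·(5) + 67·(-2) = 1.
Scale by 25: particular solution (125, -50); reduce x mod 67: (58, -23).
General solution: x = 58 + 67t, y = -23 - 27t for integer t.
-49 ≤ 58 + 67t ≤ 281 gives t ∈ [-1, 3], which is 5 values.

5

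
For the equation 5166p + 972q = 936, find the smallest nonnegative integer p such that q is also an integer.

38

gcd(5166, 972):
  5166 = 5*972 + 306
  972 = 3*306 + 54
  306 = 5*54 + 36
  54 = 1*36 + 18
  36 = 2*18
so gcd(5166, 972) = 18.
18 divides 936, so solutions exist.
Back-substitute for Bézout coefficients:
  18 = 54 - 1*36
  ... = 5166*(-19) + 972*(101)
Scale by 936/18 = 52: (p₀, q₀) = (-988, 5252).
General solution: p = -988 + 54t, q = 5252 - 287t for integer t.
p ≥ 0: smallest is -988 mod 54 = 38 (at t = 19), with q = -201.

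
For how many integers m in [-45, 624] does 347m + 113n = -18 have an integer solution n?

gcd(347, 113) = 1.
By Bézout, 347×(-14) + 113×(43) = 1.
Particular solution: (26, -80).
General solution: m = 26 + 113t, n = -80 - 347t for integer t.
-45 ≤ 26 + 113t ≤ 624 gives t ∈ [0, 5], which is 6 values.

6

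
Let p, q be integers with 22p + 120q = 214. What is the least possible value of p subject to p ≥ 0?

37

gcd(120, 22) = 2.
2 divides 214, so solutions exist.
By Bézout, 22·(11) + 120·(-2) = 2.
Scale by 214/2 = 107: (p₀, q₀) = (1177, -214).
General solution: p = 1177 + 60t, q = -214 - 11t for integer t.
p ≥ 0: smallest is 1177 mod 60 = 37 (at t = -19), with q = -5.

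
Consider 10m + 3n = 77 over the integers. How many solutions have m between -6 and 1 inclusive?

gcd(10, 3) = 1.
By Bézout, 10×(1) + 3×(-3) = 1.
Particular solution: (2, 19).
General solution: m = 2 + 3t, n = 19 - 10t for integer t.
-6 ≤ 2 + 3t ≤ 1 gives t ∈ [-2, -1], which is 2 values.

2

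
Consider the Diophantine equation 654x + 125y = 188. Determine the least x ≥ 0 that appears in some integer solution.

gcd(654, 125) = 1.
1 divides 188, so solutions exist.
By Bézout, 654*(-56) + 125*(293) = 1.
Scale by 188/1 = 188: (x₀, y₀) = (-10528, 55084).
General solution: x = -10528 + 125t, y = 55084 - 654t for integer t.
x ≥ 0: smallest is -10528 mod 125 = 97 (at t = 85), with y = -506.

97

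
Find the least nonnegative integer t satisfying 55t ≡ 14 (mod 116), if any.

34

gcd(116, 55) = 1.
1 divides 14, so solutions exist.
By Bézout, 55·(19) + 116·(-9) = 1.
So 55·(19) ≡ 1 (mod 116); multiply by 14: t ≡ 266 (mod 116).
Smallest nonnegative: t = 266 mod 116 = 34.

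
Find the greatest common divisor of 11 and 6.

1

gcd(11, 6) = 1  (11 = 1·6 + 5, 6 = 1·5 + 1, 5 = 5·1).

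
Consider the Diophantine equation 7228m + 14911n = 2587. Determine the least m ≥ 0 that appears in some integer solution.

939

gcd(14911, 7228):
  14911 = 2·7228 + 455
  7228 = 15·455 + 403
  455 = 1·403 + 52
  403 = 7·52 + 39
  52 = 1·39 + 13
  39 = 3·13
so gcd(14911, 7228) = 13.
13 divides 2587, so solutions exist.
Back-substitute for Bézout coefficients:
  13 = 52 - 1·39
  ... = 7228·(-295) + 14911·(143)
Scale by 2587/13 = 199: (m₀, n₀) = (-58705, 28457).
General solution: m = -58705 + 1147t, n = 28457 - 556t for integer t.
m ≥ 0: smallest is -58705 mod 1147 = 939 (at t = 52), with n = -455.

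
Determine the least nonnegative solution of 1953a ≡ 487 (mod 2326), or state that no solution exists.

1857

gcd(2326, 1953):
  2326 = 1×1953 + 373
  1953 = 5×373 + 88
  373 = 4×88 + 21
  88 = 4×21 + 4
  21 = 5×4 + 1
  4 = 4×1
so gcd(2326, 1953) = 1.
1 divides 487, so solutions exist.
Back-substitute for Bézout coefficients:
  1 = 21 - 5×4
  ... = 1953×(-555) + 2326×(466)
So 1953×(-555) ≡ 1 (mod 2326); multiply by 487: a ≡ -270285 (mod 2326).
Smallest nonnegative: a = -270285 mod 2326 = 1857.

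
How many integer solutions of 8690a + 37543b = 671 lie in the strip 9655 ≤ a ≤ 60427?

14

gcd(37543, 8690) = 11.
By Bézout, 8690*(661) + 37543*(-153) = 11.
Particular solution: (2778, -643).
General solution: a = 2778 + 3413t, b = -643 - 790t for integer t.
9655 ≤ 2778 + 3413t ≤ 60427 gives t ∈ [3, 16], which is 14 values.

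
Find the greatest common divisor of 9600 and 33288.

24

gcd(33288, 9600) = 24  (33288 = 3*9600 + 4488, 9600 = 2*4488 + 624, 4488 = 7*624 + 120, 624 = 5*120 + 24, 120 = 5*24).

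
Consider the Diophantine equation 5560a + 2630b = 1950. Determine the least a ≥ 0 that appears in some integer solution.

138

gcd(5560, 2630) = 10.
10 divides 1950, so solutions exist.
By Bézout, 5560·(114) + 2630·(-241) = 10.
Scale by 1950/10 = 195: (a₀, b₀) = (22230, -46995).
General solution: a = 22230 + 263t, b = -46995 - 556t for integer t.
a ≥ 0: smallest is 22230 mod 263 = 138 (at t = -84), with b = -291.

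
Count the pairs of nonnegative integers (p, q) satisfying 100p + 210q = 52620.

25

gcd(210, 100) = 10.
By Bézout, 100*(-2) + 210*(1) = 10.
One solution: (18, 242).
General: p = 18 + 21t, q = 242 - 10t.
p ≥ 0 ⇒ t ≥ 0; q ≥ 0 ⇒ t ≤ 24. So t ∈ [0, 24]: 25 solutions.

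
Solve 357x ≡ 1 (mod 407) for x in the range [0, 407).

350

gcd(407, 357):
  407 = 1·357 + 50
  357 = 7·50 + 7
  50 = 7·7 + 1
  7 = 7·1
so gcd(407, 357) = 1.
Back-substitute for Bézout coefficients:
  1 = 50 - 7·7
  ... = 357·(-57) + 407·(50)
So 357·-57 ≡ 1 (mod 407), and -57 mod 407 = 350.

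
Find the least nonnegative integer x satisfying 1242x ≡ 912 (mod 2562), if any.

gcd(2562, 1242):
  2562 = 2·1242 + 78
  1242 = 15·78 + 72
  78 = 1·72 + 6
  72 = 12·6
so gcd(2562, 1242) = 6.
6 divides 912, so solutions exist.
Back-substitute for Bézout coefficients:
  6 = 78 - 1·72
  ... = 1242·(-33) + 2562·(16)
So 1242·(-33) ≡ 6 (mod 2562); multiply by 152: x ≡ -5016 (mod 427).
Smallest nonnegative: x = -5016 mod 427 = 108.

108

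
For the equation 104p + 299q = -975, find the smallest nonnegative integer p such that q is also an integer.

gcd(299, 104) = 13  (299 = 2*104 + 91, 104 = 1*91 + 13, 91 = 7*13).
13 divides -975, so solutions exist.
Back-substituting, 104*(3) + 299*(-1) = 13.
Scale by -975/13 = -75: (p₀, q₀) = (-225, 75).
General solution: p = -225 + 23t, q = 75 - 8t for integer t.
p ≥ 0: smallest is -225 mod 23 = 5 (at t = 10), with q = -5.

5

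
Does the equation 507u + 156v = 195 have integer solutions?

gcd(507, 156) = 39  (507 = 3*156 + 39, 156 = 4*39).
39 divides 195, so integer solutions exist.

yes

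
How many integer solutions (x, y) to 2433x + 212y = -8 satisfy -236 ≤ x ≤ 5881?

29

gcd(2433, 212):
  2433 = 11·212 + 101
  212 = 2·101 + 10
  101 = 10·10 + 1
  10 = 10·1
so gcd(2433, 212) = 1.
Back-substitute for Bézout coefficients:
  1 = 101 - 10·10
  ... = 2433·(21) + 212·(-241)
Scale by -8: particular solution (-168, 1928); reduce x mod 212: (44, -505).
General solution: x = 44 + 212t, y = -505 - 2433t for integer t.
-236 ≤ 44 + 212t ≤ 5881 gives t ∈ [-1, 27], which is 29 values.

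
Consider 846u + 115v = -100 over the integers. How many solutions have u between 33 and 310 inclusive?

gcd(846, 115):
  846 = 7*115 + 41
  115 = 2*41 + 33
  41 = 1*33 + 8
  33 = 4*8 + 1
  8 = 8*1
so gcd(846, 115) = 1.
Back-substitute for Bézout coefficients:
  1 = 33 - 4*8
  ... = 846*(-14) + 115*(103)
Scale by -100: particular solution (1400, -10300); reduce u mod 115: (20, -148).
General solution: u = 20 + 115t, v = -148 - 846t for integer t.
33 ≤ 20 + 115t ≤ 310 gives t ∈ [1, 2], which is 2 values.

2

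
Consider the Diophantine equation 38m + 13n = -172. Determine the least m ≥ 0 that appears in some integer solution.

3

gcd(38, 13):
  38 = 2*13 + 12
  13 = 1*12 + 1
  12 = 12*1
so gcd(38, 13) = 1.
1 divides -172, so solutions exist.
Back-substitute for Bézout coefficients:
  1 = 13 - 1*12
  ... = 38*(-1) + 13*(3)
Scale by -172/1 = -172: (m₀, n₀) = (172, -516).
General solution: m = 172 + 13t, n = -516 - 38t for integer t.
m ≥ 0: smallest is 172 mod 13 = 3 (at t = -13), with n = -22.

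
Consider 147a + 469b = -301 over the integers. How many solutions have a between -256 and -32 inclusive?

gcd(469, 147) = 7.
By Bézout, 147·(16) + 469·(-5) = 7.
Particular solution: (49, -16).
General solution: a = 49 + 67t, b = -16 - 21t for integer t.
-256 ≤ 49 + 67t ≤ -32 gives t ∈ [-4, -2], which is 3 values.

3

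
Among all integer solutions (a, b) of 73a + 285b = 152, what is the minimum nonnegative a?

209

gcd(285, 73):
  285 = 3×73 + 66
  73 = 1×66 + 7
  66 = 9×7 + 3
  7 = 2×3 + 1
  3 = 3×1
so gcd(285, 73) = 1.
1 divides 152, so solutions exist.
Back-substitute for Bézout coefficients:
  1 = 7 - 2×3
  ... = 73×(82) + 285×(-21)
Scale by 152/1 = 152: (a₀, b₀) = (12464, -3192).
General solution: a = 12464 + 285t, b = -3192 - 73t for integer t.
a ≥ 0: smallest is 12464 mod 285 = 209 (at t = -43), with b = -53.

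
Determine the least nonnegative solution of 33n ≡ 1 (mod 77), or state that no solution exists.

gcd(77, 33) = 11.
11 does not divide 1, so the congruence has no solution.

no solution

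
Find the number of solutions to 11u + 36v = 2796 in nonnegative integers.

7

gcd(36, 11) = 1.
By Bézout, 11×(-13) + 36×(4) = 1.
One solution: (12, 74).
General: u = 12 + 36t, v = 74 - 11t.
u ≥ 0 ⇒ t ≥ 0; v ≥ 0 ⇒ t ≤ 6. So t ∈ [0, 6]: 7 solutions.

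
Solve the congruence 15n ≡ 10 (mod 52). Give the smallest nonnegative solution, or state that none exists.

gcd(52, 15) = 1.
1 divides 10, so solutions exist.
By Bézout, 15×(7) + 52×(-2) = 1.
So 15×(7) ≡ 1 (mod 52); multiply by 10: n ≡ 70 (mod 52).
Smallest nonnegative: n = 70 mod 52 = 18.

18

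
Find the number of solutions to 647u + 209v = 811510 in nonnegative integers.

gcd(647, 209):
  647 = 3·209 + 20
  209 = 10·20 + 9
  20 = 2·9 + 2
  9 = 4·2 + 1
  2 = 2·1
so gcd(647, 209) = 1.
Back-substitute for Bézout coefficients:
  1 = 9 - 4·2
  ... = 647·(-94) + 209·(291)
Scale by 811510: one solution is (-76281940, 236149410). Reduce u mod 209: (134, 3468).
General: u = 134 + 209t, v = 3468 - 647t.
u ≥ 0 ⇒ t ≥ 0; v ≥ 0 ⇒ t ≤ 5. So t ∈ [0, 5]: 6 solutions.

6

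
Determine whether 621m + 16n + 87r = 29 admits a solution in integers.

gcd(621, 16) = 1.
gcd(1, 87) = 1.
1 divides 29, so integer solutions exist.

yes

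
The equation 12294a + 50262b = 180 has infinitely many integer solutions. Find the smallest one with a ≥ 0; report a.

601

gcd(50262, 12294) = 6.
6 divides 180, so solutions exist.
By Bézout, 12294*(-3610) + 50262*(883) = 6.
Scale by 180/6 = 30: (a₀, b₀) = (-108300, 26490).
General solution: a = -108300 + 8377t, b = 26490 - 2049t for integer t.
a ≥ 0: smallest is -108300 mod 8377 = 601 (at t = 13), with b = -147.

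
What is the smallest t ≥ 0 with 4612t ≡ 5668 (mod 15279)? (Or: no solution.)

gcd(15279, 4612) = 1  (15279 = 3·4612 + 1443, 4612 = 3·1443 + 283, 1443 = 5·283 + 28, 283 = 10·28 + 3, 28 = 9·3 + 1, 3 = 3·1).
1 divides 5668, so solutions exist.
Back-substituting, 4612·(-4913) + 15279·(1483) = 1.
So 4612·(-4913) ≡ 1 (mod 15279); multiply by 5668: t ≡ -27846884 (mod 15279).
Smallest nonnegative: t = -27846884 mod 15279 = 6733.

6733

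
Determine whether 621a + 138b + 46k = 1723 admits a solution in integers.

gcd(621, 138):
  621 = 4×138 + 69
  138 = 2×69
so gcd(621, 138) = 69.
gcd(69, 46) = 23.
23 does not divide 1723 (remainder 21), so no integer solutions.

no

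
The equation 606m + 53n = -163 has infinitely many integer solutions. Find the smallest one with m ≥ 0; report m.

39

gcd(606, 53) = 1  (606 = 11×53 + 23, 53 = 2×23 + 7, 23 = 3×7 + 2, 7 = 3×2 + 1, 2 = 2×1).
1 divides -163, so solutions exist.
Back-substituting, 606×(-23) + 53×(263) = 1.
Scale by -163/1 = -163: (m₀, n₀) = (3749, -42869).
General solution: m = 3749 + 53t, n = -42869 - 606t for integer t.
m ≥ 0: smallest is 3749 mod 53 = 39 (at t = -70), with n = -449.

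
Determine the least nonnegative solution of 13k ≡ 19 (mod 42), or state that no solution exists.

gcd(42, 13) = 1.
1 divides 19, so solutions exist.
By Bézout, 13×(13) + 42×(-4) = 1.
So 13×(13) ≡ 1 (mod 42); multiply by 19: k ≡ 247 (mod 42).
Smallest nonnegative: k = 247 mod 42 = 37.

37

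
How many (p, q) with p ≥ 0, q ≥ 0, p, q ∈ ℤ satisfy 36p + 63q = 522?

gcd(63, 36):
  63 = 1·36 + 27
  36 = 1·27 + 9
  27 = 3·9
so gcd(63, 36) = 9.
Back-substitute for Bézout coefficients:
  9 = 36 - 1·27
  ... = 36·(2) + 63·(-1)
Scale by 58: one solution is (116, -58). Reduce p mod 7: (4, 6).
General: p = 4 + 7t, q = 6 - 4t.
p ≥ 0 ⇒ t ≥ 0; q ≥ 0 ⇒ t ≤ 1. So t ∈ [0, 1]: 2 solutions.

2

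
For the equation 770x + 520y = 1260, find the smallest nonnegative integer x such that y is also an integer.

gcd(770, 520) = 10  (770 = 1·520 + 250, 520 = 2·250 + 20, 250 = 12·20 + 10, 20 = 2·10).
10 divides 1260, so solutions exist.
Back-substituting, 770·(25) + 520·(-37) = 10.
Scale by 1260/10 = 126: (x₀, y₀) = (3150, -4662).
General solution: x = 3150 + 52t, y = -4662 - 77t for integer t.
x ≥ 0: smallest is 3150 mod 52 = 30 (at t = -60), with y = -42.

30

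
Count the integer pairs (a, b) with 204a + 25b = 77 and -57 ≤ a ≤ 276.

13

gcd(204, 25):
  204 = 8·25 + 4
  25 = 6·4 + 1
  4 = 4·1
so gcd(204, 25) = 1.
Back-substitute for Bézout coefficients:
  1 = 25 - 6·4
  ... = 204·(-6) + 25·(49)
Scale by 77: particular solution (-462, 3773); reduce a mod 25: (13, -103).
General solution: a = 13 + 25t, b = -103 - 204t for integer t.
-57 ≤ 13 + 25t ≤ 276 gives t ∈ [-2, 10], which is 13 values.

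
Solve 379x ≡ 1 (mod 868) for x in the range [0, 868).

71

gcd(868, 379):
  868 = 2*379 + 110
  379 = 3*110 + 49
  110 = 2*49 + 12
  49 = 4*12 + 1
  12 = 12*1
so gcd(868, 379) = 1.
Back-substitute for Bézout coefficients:
  1 = 49 - 4*12
  ... = 379*(71) + 868*(-31)
So 379*71 ≡ 1 (mod 868), and 71 mod 868 = 71.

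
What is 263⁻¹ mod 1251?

gcd(1251, 263) = 1  (1251 = 4*263 + 199, 263 = 1*199 + 64, 199 = 3*64 + 7, 64 = 9*7 + 1, 7 = 7*1).
Back-substituting, 263*(176) + 1251*(-37) = 1.
So 263*176 ≡ 1 (mod 1251), and 176 mod 1251 = 176.

176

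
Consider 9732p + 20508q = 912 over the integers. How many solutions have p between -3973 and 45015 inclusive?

gcd(20508, 9732):
  20508 = 2×9732 + 1044
  9732 = 9×1044 + 336
  1044 = 3×336 + 36
  336 = 9×36 + 12
  36 = 3×12
so gcd(20508, 9732) = 12.
Back-substitute for Bézout coefficients:
  12 = 336 - 9×36
  ... = 9732×(550) + 20508×(-261)
Scale by 76: particular solution (41800, -19836); reduce p mod 1709: (784, -372).
General solution: p = 784 + 1709t, q = -372 - 811t for integer t.
-3973 ≤ 784 + 1709t ≤ 45015 gives t ∈ [-2, 25], which is 28 values.

28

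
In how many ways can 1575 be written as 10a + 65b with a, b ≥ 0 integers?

12

gcd(65, 10):
  65 = 6×10 + 5
  10 = 2×5
so gcd(65, 10) = 5.
Back-substitute for Bézout coefficients:
  5 = 65 - 6×10
  ... = 10×(-6) + 65×(1)
Scale by 315: one solution is (-1890, 315). Reduce a mod 13: (8, 23).
General: a = 8 + 13t, b = 23 - 2t.
a ≥ 0 ⇒ t ≥ 0; b ≥ 0 ⇒ t ≤ 11. So t ∈ [0, 11]: 12 solutions.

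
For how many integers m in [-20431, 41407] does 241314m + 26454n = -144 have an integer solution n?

gcd(241314, 26454) = 6  (241314 = 9×26454 + 3228, 26454 = 8×3228 + 630, 3228 = 5×630 + 78, 630 = 8×78 + 6, 78 = 13×6).
Back-substituting, 241314×(-336) + 26454×(3065) = 6.
Scale by -24: particular solution (8064, -73560); reduce m mod 4409: (3655, -33341).
General solution: m = 3655 + 4409t, n = -33341 - 40219t for integer t.
-20431 ≤ 3655 + 4409t ≤ 41407 gives t ∈ [-5, 8], which is 14 values.

14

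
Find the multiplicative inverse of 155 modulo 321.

gcd(321, 155):
  321 = 2*155 + 11
  155 = 14*11 + 1
  11 = 11*1
so gcd(321, 155) = 1.
Back-substitute for Bézout coefficients:
  1 = 155 - 14*11
  ... = 155*(29) + 321*(-14)
So 155*29 ≡ 1 (mod 321), and 29 mod 321 = 29.

29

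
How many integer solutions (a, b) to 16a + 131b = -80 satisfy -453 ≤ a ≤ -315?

1

gcd(131, 16):
  131 = 8×16 + 3
  16 = 5×3 + 1
  3 = 3×1
so gcd(131, 16) = 1.
Back-substitute for Bézout coefficients:
  1 = 16 - 5×3
  ... = 16×(41) + 131×(-5)
Scale by -80: particular solution (-3280, 400); reduce a mod 131: (126, -16).
General solution: a = 126 + 131t, b = -16 - 16t for integer t.
-453 ≤ 126 + 131t ≤ -315 gives t ∈ [-4, -4], which is 1 value.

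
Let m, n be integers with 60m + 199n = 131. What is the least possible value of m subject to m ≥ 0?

105

gcd(199, 60) = 1  (199 = 3*60 + 19, 60 = 3*19 + 3, 19 = 6*3 + 1, 3 = 3*1).
1 divides 131, so solutions exist.
Back-substituting, 60*(-63) + 199*(19) = 1.
Scale by 131/1 = 131: (m₀, n₀) = (-8253, 2489).
General solution: m = -8253 + 199t, n = 2489 - 60t for integer t.
m ≥ 0: smallest is -8253 mod 199 = 105 (at t = 42), with n = -31.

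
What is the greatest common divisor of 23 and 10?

1

gcd(23, 10):
  23 = 2×10 + 3
  10 = 3×3 + 1
  3 = 3×1
so gcd(23, 10) = 1.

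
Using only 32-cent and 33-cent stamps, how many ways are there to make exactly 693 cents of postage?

Need nonnegative integers with 32j + 33k = 693.
gcd(32, 33) = 1, and 32·(-1) + 33·(1) = 1.
So (j₀, k₀) = (-693, 693); general j = -693 + 33t, k = 693 - 32t.
j ≥ 0 ⇒ t ≥ 21; k ≥ 0 ⇒ t ≤ 21. That's 1 value of t.

1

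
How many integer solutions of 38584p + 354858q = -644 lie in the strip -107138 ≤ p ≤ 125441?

9

gcd(354858, 38584) = 14.
By Bézout, 38584×(2474) + 354858×(-269) = 14.
Particular solution: (12931, -1406).
General solution: p = 12931 + 25347t, q = -1406 - 2756t for integer t.
-107138 ≤ 12931 + 25347t ≤ 125441 gives t ∈ [-4, 4], which is 9 values.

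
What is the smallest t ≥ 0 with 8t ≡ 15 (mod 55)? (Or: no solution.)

50

gcd(55, 8) = 1  (55 = 6×8 + 7, 8 = 1×7 + 1, 7 = 7×1).
1 divides 15, so solutions exist.
Back-substituting, 8×(7) + 55×(-1) = 1.
So 8×(7) ≡ 1 (mod 55); multiply by 15: t ≡ 105 (mod 55).
Smallest nonnegative: t = 105 mod 55 = 50.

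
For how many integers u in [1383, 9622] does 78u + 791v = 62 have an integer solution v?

gcd(791, 78):
  791 = 10×78 + 11
  78 = 7×11 + 1
  11 = 11×1
so gcd(791, 78) = 1.
Back-substitute for Bézout coefficients:
  1 = 78 - 7×11
  ... = 78×(71) + 791×(-7)
Scale by 62: particular solution (4402, -434); reduce u mod 791: (447, -44).
General solution: u = 447 + 791t, v = -44 - 78t for integer t.
1383 ≤ 447 + 791t ≤ 9622 gives t ∈ [2, 11], which is 10 values.

10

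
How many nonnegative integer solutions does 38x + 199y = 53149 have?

gcd(199, 38) = 1  (199 = 5×38 + 9, 38 = 4×9 + 2, 9 = 4×2 + 1, 2 = 2×1).
Back-substituting, 38×(-89) + 199×(17) = 1.
Scale by 53149: one solution is (-4730261, 903533). Reduce x mod 199: (168, 235).
General: x = 168 + 199t, y = 235 - 38t.
x ≥ 0 ⇒ t ≥ 0; y ≥ 0 ⇒ t ≤ 6. So t ∈ [0, 6]: 7 solutions.

7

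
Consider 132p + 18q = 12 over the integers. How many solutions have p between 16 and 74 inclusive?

20

gcd(132, 18):
  132 = 7×18 + 6
  18 = 3×6
so gcd(132, 18) = 6.
Back-substitute for Bézout coefficients:
  6 = 132 - 7×18
  ... = 132×(1) + 18×(-7)
Scale by 2: particular solution (2, -14); reduce p mod 3: (2, -14).
General solution: p = 2 + 3t, q = -14 - 22t for integer t.
16 ≤ 2 + 3t ≤ 74 gives t ∈ [5, 24], which is 20 values.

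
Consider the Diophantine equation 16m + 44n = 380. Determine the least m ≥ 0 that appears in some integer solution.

10

gcd(44, 16) = 4  (44 = 2·16 + 12, 16 = 1·12 + 4, 12 = 3·4).
4 divides 380, so solutions exist.
Back-substituting, 16·(3) + 44·(-1) = 4.
Scale by 380/4 = 95: (m₀, n₀) = (285, -95).
General solution: m = 285 + 11t, n = -95 - 4t for integer t.
m ≥ 0: smallest is 285 mod 11 = 10 (at t = -25), with n = 5.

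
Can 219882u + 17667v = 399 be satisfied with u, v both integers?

no

gcd(219882, 17667) = 39.
39 does not divide 399 (remainder 9), so no integer solutions.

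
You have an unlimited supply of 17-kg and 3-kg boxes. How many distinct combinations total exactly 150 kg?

Need nonnegative integers with 17j + 3k = 150.
gcd(17, 3) = 1, and 17·(-1) + 3·(6) = 1.
So (j₀, k₀) = (-150, 900); general j = -150 + 3t, k = 900 - 17t.
j ≥ 0 ⇒ t ≥ 50; k ≥ 0 ⇒ t ≤ 52. That's 3 values of t.

3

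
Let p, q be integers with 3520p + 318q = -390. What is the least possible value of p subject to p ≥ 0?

gcd(3520, 318):
  3520 = 11·318 + 22
  318 = 14·22 + 10
  22 = 2·10 + 2
  10 = 5·2
so gcd(3520, 318) = 2.
2 divides -390, so solutions exist.
Back-substitute for Bézout coefficients:
  2 = 22 - 2·10
  ... = 3520·(29) + 318·(-321)
Scale by -390/2 = -195: (p₀, q₀) = (-5655, 62595).
General solution: p = -5655 + 159t, q = 62595 - 1760t for integer t.
p ≥ 0: smallest is -5655 mod 159 = 69 (at t = 36), with q = -765.

69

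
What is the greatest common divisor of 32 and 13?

1

gcd(32, 13) = 1  (32 = 2×13 + 6, 13 = 2×6 + 1, 6 = 6×1).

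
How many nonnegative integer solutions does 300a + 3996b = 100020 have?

1

gcd(3996, 300) = 12.
By Bézout, 300·(40) + 3996·(-3) = 12.
One solution: (67, 20).
General: a = 67 + 333t, b = 20 - 25t.
a ≥ 0 ⇒ t ≥ 0; b ≥ 0 ⇒ t ≤ 0. So t ∈ [0, 0]: 1 solution.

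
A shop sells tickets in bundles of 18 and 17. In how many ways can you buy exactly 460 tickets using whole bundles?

Need nonnegative integers with 18j + 17k = 460.
gcd(18, 17) = 1, and 18·(1) + 17·(-1) = 1.
So (j₀, k₀) = (460, -460); general j = 460 + 17t, k = -460 - 18t.
j ≥ 0 ⇒ t ≥ -27; k ≥ 0 ⇒ t ≤ -26. That's 2 values of t.

2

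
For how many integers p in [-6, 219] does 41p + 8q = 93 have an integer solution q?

28

gcd(41, 8):
  41 = 5·8 + 1
  8 = 8·1
so gcd(41, 8) = 1.
Back-substitute for Bézout coefficients:
  1 = 41 - 5·8
  ... = 41·(1) + 8·(-5)
Scale by 93: particular solution (93, -465); reduce p mod 8: (5, -14).
General solution: p = 5 + 8t, q = -14 - 41t for integer t.
-6 ≤ 5 + 8t ≤ 219 gives t ∈ [-1, 26], which is 28 values.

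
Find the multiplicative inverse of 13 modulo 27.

25

gcd(27, 13) = 1.
By Bézout, 13*(-2) + 27*(1) = 1.
So 13*-2 ≡ 1 (mod 27), and -2 mod 27 = 25.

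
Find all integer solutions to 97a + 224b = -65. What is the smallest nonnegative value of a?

191

gcd(224, 97) = 1  (224 = 2*97 + 30, 97 = 3*30 + 7, 30 = 4*7 + 2, 7 = 3*2 + 1, 2 = 2*1).
1 divides -65, so solutions exist.
Back-substituting, 97*(97) + 224*(-42) = 1.
Scale by -65/1 = -65: (a₀, b₀) = (-6305, 2730).
General solution: a = -6305 + 224t, b = 2730 - 97t for integer t.
a ≥ 0: smallest is -6305 mod 224 = 191 (at t = 29), with b = -83.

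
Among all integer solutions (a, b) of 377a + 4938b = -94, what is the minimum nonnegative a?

gcd(4938, 377):
  4938 = 13·377 + 37
  377 = 10·37 + 7
  37 = 5·7 + 2
  7 = 3·2 + 1
  2 = 2·1
so gcd(4938, 377) = 1.
1 divides -94, so solutions exist.
Back-substitute for Bézout coefficients:
  1 = 7 - 3·2
  ... = 377·(2135) + 4938·(-163)
Scale by -94/1 = -94: (a₀, b₀) = (-200690, 15322).
General solution: a = -200690 + 4938t, b = 15322 - 377t for integer t.
a ≥ 0: smallest is -200690 mod 4938 = 1768 (at t = 41), with b = -135.

1768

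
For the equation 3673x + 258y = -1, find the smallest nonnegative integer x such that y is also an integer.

gcd(3673, 258):
  3673 = 14*258 + 61
  258 = 4*61 + 14
  61 = 4*14 + 5
  14 = 2*5 + 4
  5 = 1*4 + 1
  4 = 4*1
so gcd(3673, 258) = 1.
1 divides -1, so solutions exist.
Back-substitute for Bézout coefficients:
  1 = 5 - 1*4
  ... = 3673*(55) + 258*(-783)
Scale by -1/1 = -1: (x₀, y₀) = (-55, 783).
General solution: x = -55 + 258t, y = 783 - 3673t for integer t.
x ≥ 0: smallest is -55 mod 258 = 203 (at t = 1), with y = -2890.

203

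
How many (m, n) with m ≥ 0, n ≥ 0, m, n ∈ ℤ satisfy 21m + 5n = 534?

5

gcd(21, 5) = 1  (21 = 4*5 + 1, 5 = 5*1).
Back-substituting, 21*(1) + 5*(-4) = 1.
Scale by 534: one solution is (534, -2136). Reduce m mod 5: (4, 90).
General: m = 4 + 5t, n = 90 - 21t.
m ≥ 0 ⇒ t ≥ 0; n ≥ 0 ⇒ t ≤ 4. So t ∈ [0, 4]: 5 solutions.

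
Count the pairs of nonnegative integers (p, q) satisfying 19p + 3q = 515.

9

gcd(19, 3) = 1.
By Bézout, 19*(1) + 3*(-6) = 1.
One solution: (2, 159).
General: p = 2 + 3t, q = 159 - 19t.
p ≥ 0 ⇒ t ≥ 0; q ≥ 0 ⇒ t ≤ 8. So t ∈ [0, 8]: 9 solutions.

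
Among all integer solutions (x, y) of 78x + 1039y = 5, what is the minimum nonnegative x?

gcd(1039, 78) = 1  (1039 = 13·78 + 25, 78 = 3·25 + 3, 25 = 8·3 + 1, 3 = 3·1).
1 divides 5, so solutions exist.
Back-substituting, 78·(-333) + 1039·(25) = 1.
Scale by 5/1 = 5: (x₀, y₀) = (-1665, 125).
General solution: x = -1665 + 1039t, y = 125 - 78t for integer t.
x ≥ 0: smallest is -1665 mod 1039 = 413 (at t = 2), with y = -31.

413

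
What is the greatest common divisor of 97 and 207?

gcd(207, 97):
  207 = 2*97 + 13
  97 = 7*13 + 6
  13 = 2*6 + 1
  6 = 6*1
so gcd(207, 97) = 1.

1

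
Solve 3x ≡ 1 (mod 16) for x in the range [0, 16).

gcd(16, 3) = 1.
By Bézout, 3*(-5) + 16*(1) = 1.
So 3*-5 ≡ 1 (mod 16), and -5 mod 16 = 11.

11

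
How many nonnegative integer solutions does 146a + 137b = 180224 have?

gcd(146, 137) = 1  (146 = 1×137 + 9, 137 = 15×9 + 2, 9 = 4×2 + 1, 2 = 2×1).
Back-substituting, 146×(61) + 137×(-65) = 1.
Scale by 180224: one solution is (10993664, -11714560). Reduce a mod 137: (99, 1210).
General: a = 99 + 137t, b = 1210 - 146t.
a ≥ 0 ⇒ t ≥ 0; b ≥ 0 ⇒ t ≤ 8. So t ∈ [0, 8]: 9 solutions.

9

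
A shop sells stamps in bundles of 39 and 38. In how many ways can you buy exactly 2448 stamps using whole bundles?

2

Need nonnegative integers with 39j + 38k = 2448.
gcd(39, 38) = 1, and 39·(1) + 38·(-1) = 1.
So (j₀, k₀) = (2448, -2448); general j = 2448 + 38t, k = -2448 - 39t.
j ≥ 0 ⇒ t ≥ -64; k ≥ 0 ⇒ t ≤ -63. That's 2 values of t.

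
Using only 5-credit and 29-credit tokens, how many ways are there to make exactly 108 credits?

Need nonnegative integers with 5j + 29k = 108.
gcd(5, 29) = 1, and 5·(6) + 29·(-1) = 1.
So (j₀, k₀) = (648, -108); general j = 648 + 29t, k = -108 - 5t.
j ≥ 0 ⇒ t ≥ -22; k ≥ 0 ⇒ t ≤ -22. That's 1 value of t.

1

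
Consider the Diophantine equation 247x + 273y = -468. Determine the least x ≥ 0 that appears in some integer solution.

18

gcd(273, 247):
  273 = 1×247 + 26
  247 = 9×26 + 13
  26 = 2×13
so gcd(273, 247) = 13.
13 divides -468, so solutions exist.
Back-substitute for Bézout coefficients:
  13 = 247 - 9×26
  ... = 247×(10) + 273×(-9)
Scale by -468/13 = -36: (x₀, y₀) = (-360, 324).
General solution: x = -360 + 21t, y = 324 - 19t for integer t.
x ≥ 0: smallest is -360 mod 21 = 18 (at t = 18), with y = -18.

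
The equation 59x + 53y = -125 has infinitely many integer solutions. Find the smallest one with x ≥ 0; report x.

gcd(59, 53) = 1  (59 = 1·53 + 6, 53 = 8·6 + 5, 6 = 1·5 + 1, 5 = 5·1).
1 divides -125, so solutions exist.
Back-substituting, 59·(9) + 53·(-10) = 1.
Scale by -125/1 = -125: (x₀, y₀) = (-1125, 1250).
General solution: x = -1125 + 53t, y = 1250 - 59t for integer t.
x ≥ 0: smallest is -1125 mod 53 = 41 (at t = 22), with y = -48.

41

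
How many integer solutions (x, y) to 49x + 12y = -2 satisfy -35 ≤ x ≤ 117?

12

gcd(49, 12) = 1.
By Bézout, 49*(1) + 12*(-4) = 1.
Particular solution: (10, -41).
General solution: x = 10 + 12t, y = -41 - 49t for integer t.
-35 ≤ 10 + 12t ≤ 117 gives t ∈ [-3, 8], which is 12 values.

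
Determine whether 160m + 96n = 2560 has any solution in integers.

gcd(160, 96) = 32.
32 divides 2560, so integer solutions exist.

yes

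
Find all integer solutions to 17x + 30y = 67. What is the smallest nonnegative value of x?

gcd(30, 17):
  30 = 1·17 + 13
  17 = 1·13 + 4
  13 = 3·4 + 1
  4 = 4·1
so gcd(30, 17) = 1.
1 divides 67, so solutions exist.
Back-substitute for Bézout coefficients:
  1 = 13 - 3·4
  ... = 17·(-7) + 30·(4)
Scale by 67/1 = 67: (x₀, y₀) = (-469, 268).
General solution: x = -469 + 30t, y = 268 - 17t for integer t.
x ≥ 0: smallest is -469 mod 30 = 11 (at t = 16), with y = -4.

11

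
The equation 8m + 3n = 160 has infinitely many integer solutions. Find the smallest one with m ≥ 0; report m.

2

gcd(8, 3) = 1.
1 divides 160, so solutions exist.
By Bézout, 8×(-1) + 3×(3) = 1.
Scale by 160/1 = 160: (m₀, n₀) = (-160, 480).
General solution: m = -160 + 3t, n = 480 - 8t for integer t.
m ≥ 0: smallest is -160 mod 3 = 2 (at t = 54), with n = 48.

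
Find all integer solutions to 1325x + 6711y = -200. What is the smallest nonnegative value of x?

gcd(6711, 1325) = 1.
1 divides -200, so solutions exist.
By Bézout, 1325×(-2107) + 6711×(416) = 1.
Scale by -200/1 = -200: (x₀, y₀) = (421400, -83200).
General solution: x = 421400 + 6711t, y = -83200 - 1325t for integer t.
x ≥ 0: smallest is 421400 mod 6711 = 5318 (at t = -62), with y = -1050.

5318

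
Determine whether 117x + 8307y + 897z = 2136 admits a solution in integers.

no

gcd(8307, 117) = 117  (8307 = 71*117).
gcd(117, 897) = 39.
39 does not divide 2136 (remainder 30), so no integer solutions.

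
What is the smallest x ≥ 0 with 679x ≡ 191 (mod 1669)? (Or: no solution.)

251

gcd(1669, 679) = 1.
1 divides 191, so solutions exist.
By Bézout, 679×(-322) + 1669×(131) = 1.
So 679×(-322) ≡ 1 (mod 1669); multiply by 191: x ≡ -61502 (mod 1669).
Smallest nonnegative: x = -61502 mod 1669 = 251.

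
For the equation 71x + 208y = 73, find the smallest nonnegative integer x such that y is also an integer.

gcd(208, 71):
  208 = 2*71 + 66
  71 = 1*66 + 5
  66 = 13*5 + 1
  5 = 5*1
so gcd(208, 71) = 1.
1 divides 73, so solutions exist.
Back-substitute for Bézout coefficients:
  1 = 66 - 13*5
  ... = 71*(-41) + 208*(14)
Scale by 73/1 = 73: (x₀, y₀) = (-2993, 1022).
General solution: x = -2993 + 208t, y = 1022 - 71t for integer t.
x ≥ 0: smallest is -2993 mod 208 = 127 (at t = 15), with y = -43.

127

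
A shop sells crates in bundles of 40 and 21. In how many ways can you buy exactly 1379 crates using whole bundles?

1

Need nonnegative integers with 40j + 21k = 1379.
gcd(40, 21) = 1, and 40·(10) + 21·(-19) = 1.
So (j₀, k₀) = (13790, -26201); general j = 13790 + 21t, k = -26201 - 40t.
j ≥ 0 ⇒ t ≥ -656; k ≥ 0 ⇒ t ≤ -656. That's 1 value of t.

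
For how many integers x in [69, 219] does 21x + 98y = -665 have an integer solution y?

gcd(98, 21) = 7.
By Bézout, 21*(5) + 98*(-1) = 7.
Particular solution: (1, -7).
General solution: x = 1 + 14t, y = -7 - 3t for integer t.
69 ≤ 1 + 14t ≤ 219 gives t ∈ [5, 15], which is 11 values.

11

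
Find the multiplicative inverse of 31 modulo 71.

gcd(71, 31) = 1.
By Bézout, 31*(-16) + 71*(7) = 1.
So 31*-16 ≡ 1 (mod 71), and -16 mod 71 = 55.

55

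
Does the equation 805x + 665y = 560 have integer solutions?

gcd(805, 665) = 35.
35 divides 560, so integer solutions exist.

yes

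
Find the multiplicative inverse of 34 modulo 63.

13

gcd(63, 34):
  63 = 1×34 + 29
  34 = 1×29 + 5
  29 = 5×5 + 4
  5 = 1×4 + 1
  4 = 4×1
so gcd(63, 34) = 1.
Back-substitute for Bézout coefficients:
  1 = 5 - 1×4
  ... = 34×(13) + 63×(-7)
So 34×13 ≡ 1 (mod 63), and 13 mod 63 = 13.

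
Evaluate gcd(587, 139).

gcd(587, 139):
  587 = 4·139 + 31
  139 = 4·31 + 15
  31 = 2·15 + 1
  15 = 15·1
so gcd(587, 139) = 1.

1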